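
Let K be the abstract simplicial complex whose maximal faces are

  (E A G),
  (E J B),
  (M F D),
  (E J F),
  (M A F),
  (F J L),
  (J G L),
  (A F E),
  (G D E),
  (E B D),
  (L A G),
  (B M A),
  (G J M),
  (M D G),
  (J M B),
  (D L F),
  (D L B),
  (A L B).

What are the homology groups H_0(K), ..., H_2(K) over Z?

Fix the vertex order A < B < D < E < F < G < J < L < M and write every simplex with vertices in increasing order. Then dim K = 2 and the simplices of K are:

  0-simplices (9): A, B, D, E, F, G, J, L, M
  1-simplices (27): AB, AE, AF, AG, AL, AM, BD, BE, BJ, BL, BM, DE, DF, DG, DL, DM, EF, EG, EJ, FJ, FL, FM, GJ, GL, GM, JL, JM
  2-simplices (18): ABL, ABM, AEF, AEG, AFM, AGL, BDE, BDL, BEJ, BJM, DEG, DFL, DFM, DGM, EFJ, FJL, GJL, GJM

giving chain groups C_0 ≅ Z^9, C_1 ≅ Z^27, C_2 ≅ Z^18.

The boundary map ∂_1: C_1 → C_0 is given by ∂[p,q] = [q] − [p]. For instance
  ∂AE = E − A.
As a 9×27 matrix over Z this has rank 8, with invariant factors (1,1,1,1,1,1,1,1).

The boundary map ∂_2: C_2 → C_1 maps a triangle to the signed sum of its edges. For instance
  ∂DFM = FM − DM + DF,
  ∂DFL = FL − DL + DF.
As a 27×18 matrix over Z this has rank 17, with invariant factors (1,1,1,1,1,1,1,1,1,1,1,1,1,1,1,1,1).

Reading off H_k = ker ∂_k / im ∂_{k+1}:

  H_0: rank C_0 − rank ∂_1 = 9 − 8 = 1, and the invariant factors of ∂_1 are all 1, so H_0 ≅ Z.
  H_1: rank ker ∂_1 − rank ∂_2 = (27 − 8) − 17 = 2, and the invariant factors of ∂_2 are all 1, so H_1 ≅ Z^2.
  H_2: rank ker ∂_2 − rank ∂_3 = (18 − 17) − 0 = 1, and there is no ∂_3, so H_2 ≅ Z.

As a check, the Euler characteristic is 9 − 27 + 18 = 0, which agrees with 1 − 2 + 1 = 0.

H_0 ≅ Z,  H_1 ≅ Z^2,  H_2 ≅ Z.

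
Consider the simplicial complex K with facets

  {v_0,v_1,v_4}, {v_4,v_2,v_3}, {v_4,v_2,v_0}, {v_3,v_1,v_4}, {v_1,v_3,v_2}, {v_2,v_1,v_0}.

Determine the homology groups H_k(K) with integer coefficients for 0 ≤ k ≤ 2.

K has 5 vertices, 9 edges, 6 triangles.
rank ∂_0 = 0, rank ∂_1 = 4 ⇒ b_0 = 5 − 0 − 4 = 1; all invariant factors of ∂_1 are 1 so no torsion. So H_0 ≅ Z.
rank ∂_1 = 4, rank ∂_2 = 5 ⇒ b_1 = 9 − 4 − 5 = 0; all invariant factors of ∂_2 are 1 so no torsion. So H_1 ≅ 0.
rank ∂_2 = 5, rank ∂_3 = 0 ⇒ b_2 = 6 − 5 − 0 = 1. So H_2 ≅ Z.

H_0 = Z,  H_1 = 0,  H_2 = Z.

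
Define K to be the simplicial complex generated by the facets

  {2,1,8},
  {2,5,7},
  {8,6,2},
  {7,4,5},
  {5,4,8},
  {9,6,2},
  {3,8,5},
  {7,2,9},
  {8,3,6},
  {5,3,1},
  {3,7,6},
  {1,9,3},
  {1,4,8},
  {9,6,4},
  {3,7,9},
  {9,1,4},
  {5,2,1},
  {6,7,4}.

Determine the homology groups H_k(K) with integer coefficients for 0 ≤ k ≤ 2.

Take the total order 1 < 2 < 3 < 4 < 5 < 6 < 7 < 8 < 9 on the vertex set. Then K (dimension 2) consists of the simplices:

  0-simplices (9): [1], [2], [3], [4], [5], [6], [7], [8], [9]
  1-simplices (27): (27 of them)
  2-simplices (18): [1,2,5], [1,2,8], [1,3,5], [1,3,9], [1,4,8], [1,4,9], [2,5,7], [2,6,8], [2,6,9], [2,7,9], [3,5,8], [3,6,7], [3,6,8], [3,7,9], [4,5,7], [4,5,8], [4,6,7], [4,6,9]

Hence C_0 ≅ Z^9, C_1 ≅ Z^27, C_2 ≅ Z^18.

∂_1: C_1 → C_0 is given by ∂[p,q] = [q] − [p].
As a 9×27 matrix over Z this has rank 8, with invariant factors (1,1,1,1,1,1,1,1).

Boundary ∂_2: C_2 → C_1 maps a triangle to the signed sum of its edges. For instance
  ∂[1,3,9] = [3,9] − [1,9] + [1,3],
  ∂[2,6,8] = [6,8] − [2,8] + [2,6].
The resulting 27×18 matrix has rank 18, and its Smith normal form has invariant factors (1,1,1,1,1,1,1,1,1,1,1,1,1,1,1,1,1,2).

From H_k ≅ ker(∂_k) / im(∂_{k+1}) we obtain:

  H_0: rank C_0 − rank ∂_1 = 9 − 8 = 1, and the invariant factors of ∂_1 are all 1, so H_0 ≅ Z.
  H_1: rank ker ∂_1 − rank ∂_2 = (27 − 8) − 18 = 1, and ∂_2 has invariant factor 2 > 1, so H_1 ≅ Z ⊕ Z_2.
  H_2: rank ker ∂_2 − rank ∂_3 = (18 − 18) − 0 = 0, and there is no ∂_3, so H_2 ≅ 0.

As a check, the Euler characteristic is 9 − 27 + 18 = 0, which agrees with 1 − 1 + 0 = 0.
(K is a triangulation of the Klein bottle.)

H_0 = Z,  H_1 = Z ⊕ Z_2,  H_2 = 0.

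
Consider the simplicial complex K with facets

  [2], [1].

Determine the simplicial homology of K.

We work with the vertex ordering 1 < 2. The simplices of K, each written with vertices in increasing order, are:

  0-simplices (2): [1], [2]

so the chain groups are C_0 ≅ Z^2.

Computing H_k = (kernel of ∂_k) / (image of ∂_{k+1}):

  H_0: rank C_0 − rank ∂_1 = 2 − 0 = 2, and there is no ∂_1, so H_0 = Z^2.

H_0 ≅ Z^2.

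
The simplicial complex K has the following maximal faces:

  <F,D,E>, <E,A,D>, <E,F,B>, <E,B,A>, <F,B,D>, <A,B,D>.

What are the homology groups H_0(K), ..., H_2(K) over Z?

We work with the vertex ordering A < B < D < E < F. The simplices of K, each written with vertices in increasing order, are:

  0-simplices (5): A, B, D, E, F
  1-simplices (9): AB, AD, AE, BD, BE, BF, DE, DF, EF
  2-simplices (6): ABD, ABE, ADE, BDF, BEF, DEF

giving chain groups C_0 ≅ Z^5, C_1 ≅ Z^9, C_2 ≅ Z^6.

The boundary map ∂_1: C_1 → C_0 maps an edge to its endpoints' difference, ∂[p,q] = q − p. For instance
  ∂EF = F − E.
The resulting 5×9 matrix has rank 4, and its Smith normal form has invariant factors (1,1,1,1).

∂_2: C_2 → C_1 maps a triangle to the signed sum of its edges. For instance
  ∂BDF = DF − BF + BD,
  ∂BEF = EF − BF + BE.
This gives a 9×6 integer matrix of rank 5; reducing to Smith normal form yields diagonal entries (1,1,1,1,1).

Reading off H_k = ker ∂_k / im ∂_{k+1}:

  H_0: rank C_0 − rank ∂_1 = 5 − 4 = 1, and the invariant factors of ∂_1 are all 1, so H_0 ≅ Z.
  H_1: rank ker ∂_1 − rank ∂_2 = (9 − 4) − 5 = 0, and the invariant factors of ∂_2 are all 1, so H_1 ≅ 0.
  H_2: rank ker ∂_2 − rank ∂_3 = (6 − 5) − 0 = 1, and there is no ∂_3, so H_2 ≅ Z.

As a check, the Euler characteristic is 5 − 9 + 6 = 2, which agrees with 1 − 0 + 1 = 2.

H_0 ≅ Z,  H_1 = 0,  H_2 ≅ Z.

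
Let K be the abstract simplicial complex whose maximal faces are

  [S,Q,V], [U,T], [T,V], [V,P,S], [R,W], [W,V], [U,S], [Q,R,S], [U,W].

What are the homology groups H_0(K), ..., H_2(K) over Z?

Take the total order P < Q < R < S < T < U < V < W on the vertex set. Then K (dimension 2) consists of the simplices:

  0-simplices (8): P, Q, R, S, T, U, V, W
  1-simplices (13): PS, PV, QR, QS, QV, RS, RW, SU, SV, TU, TV, UW, VW
  2-simplices (3): PSV, QRS, QSV

giving chain groups C_0 ≅ Z^8, C_1 ≅ Z^13, C_2 ≅ Z^3.

The boundary map ∂_1: C_1 → C_0 is given by ∂[p,q] = [q] − [p]. For instance
  ∂SU = U − S.
The resulting 8×13 matrix has rank 7, and its Smith normal form has invariant factors (1,1,1,1,1,1,1).

The boundary map ∂_2: C_2 → C_1 sends each 2-simplex [p,q,r] to [q,r] − [p,r] + [p,q]. For instance
  ∂QRS = RS − QS + QR,
  ∂PSV = SV − PV + PS.
This gives a 13×3 integer matrix of rank 3; reducing to Smith normal form yields diagonal entries (1,1,1).

Reading off H_k = ker ∂_k / im ∂_{k+1}:

  H_0: rank C_0 − rank ∂_1 = 8 − 7 = 1, and the invariant factors of ∂_1 are all 1, so H_0 ≅ Z.
  H_1: rank ker ∂_1 − rank ∂_2 = (13 − 7) − 3 = 3, and the invariant factors of ∂_2 are all 1, so H_1 ≅ Z^3.
  H_2: rank ker ∂_2 − rank ∂_3 = (3 − 3) − 0 = 0, and there is no ∂_3, so H_2 ≅ 0.

As a check, the Euler characteristic is 8 − 13 + 3 = -2, which agrees with 1 − 3 + 0 = -2.

H_0 ≅ Z,  H_1 ≅ Z^3,  H_2 = 0.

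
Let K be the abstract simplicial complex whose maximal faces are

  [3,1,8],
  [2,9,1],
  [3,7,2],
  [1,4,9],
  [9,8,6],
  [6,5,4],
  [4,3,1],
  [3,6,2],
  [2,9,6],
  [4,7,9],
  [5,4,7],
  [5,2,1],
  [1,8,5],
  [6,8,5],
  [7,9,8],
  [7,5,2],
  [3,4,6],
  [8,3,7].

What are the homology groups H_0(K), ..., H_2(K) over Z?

Order the vertices as 1 < 2 < 3 < 4 < 5 < 6 < 7 < 8 < 9. Listing each simplex with vertices in this order, K has dimension 2 with simplices:

  0-simplices (9): [1], [2], [3], [4], [5], [6], [7], [8], [9]
  1-simplices (27): (27 of them)
  2-simplices (18): [1,2,5], [1,2,9], [1,3,4], [1,3,8], [1,4,9], [1,5,8], [2,3,6], [2,3,7], [2,5,7], [2,6,9], [3,4,6], [3,7,8], [4,5,6], [4,5,7], [4,7,9], [5,6,8], [6,8,9], [7,8,9]

so the chain groups are C_0 ≅ Z^9, C_1 ≅ Z^27, C_2 ≅ Z^18.

The boundary map ∂_1: C_1 → C_0 is given by ∂[p,q] = [q] − [p]. For instance
  ∂[8,9] = [9] − [8].
The 9×27 boundary matrix has rank 8 and Smith normal form diag(1,1,1,1,1,1,1,1).

∂_2: C_2 → C_1 maps a triangle to the signed sum of its edges. For instance
  ∂[1,3,8] = [3,8] − [1,8] + [1,3],
  ∂[1,4,9] = [4,9] − [1,9] + [1,4].
This gives a 27×18 integer matrix of rank 17; reducing to Smith normal form yields diagonal entries (1,1,1,1,1,1,1,1,1,1,1,1,1,1,1,1,1).

Now H_k = ker ∂_k / im ∂_{k+1}, so:

  H_0: rank C_0 − rank ∂_1 = 9 − 8 = 1, and the invariant factors of ∂_1 are all 1, so H_0 = Z.
  H_1: rank ker ∂_1 − rank ∂_2 = (27 − 8) − 17 = 2, and the invariant factors of ∂_2 are all 1, so H_1 = Z^2.
  H_2: rank ker ∂_2 − rank ∂_3 = (18 − 17) − 0 = 1, and there is no ∂_3, so H_2 = Z.

H_0 = Z,  H_1 = Z^2,  H_2 = Z.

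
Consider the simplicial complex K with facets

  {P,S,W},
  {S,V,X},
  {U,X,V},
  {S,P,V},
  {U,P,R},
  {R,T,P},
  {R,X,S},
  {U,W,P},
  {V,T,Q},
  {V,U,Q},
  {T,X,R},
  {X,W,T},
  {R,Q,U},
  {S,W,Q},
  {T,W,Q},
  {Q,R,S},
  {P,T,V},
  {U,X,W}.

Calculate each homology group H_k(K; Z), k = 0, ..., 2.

H_0 ≅ Z,  H_1 ≅ Z^2,  H_2 ≅ Z.

Take the total order P < Q < R < S < T < U < V < W < X on the vertex set. Then K (dimension 2) consists of the simplices:

  0-simplices (9): P, Q, R, S, T, U, V, W, X
  1-simplices (27): PR, PS, PT, PU, PV, PW, QR, QS, QT, QU, QV, QW, RS, RT, RU, RX, SV, SW, SX, TV, TW, TX, UV, UW, UX, VX, WX
  2-simplices (18): PRT, PRU, PSV, PSW, PTV, PUW, QRS, QRU, QSW, QTV, QTW, QUV, RSX, RTX, SVX, TWX, UVX, UWX

so the chain groups are C_0 ≅ Z^9, C_1 ≅ Z^27, C_2 ≅ Z^18.

Boundary ∂_1: C_1 → C_0 maps an edge to its endpoints' difference, ∂[p,q] = q − p.
As a 9×27 matrix over Z this has rank 8, with invariant factors (1,1,1,1,1,1,1,1).

∂_2: C_2 → C_1 sends each 2-simplex [p,q,r] to [q,r] − [p,r] + [p,q]. For instance
  ∂PSW = SW − PW + PS,
  ∂RTX = TX − RX + RT.
The 27×18 boundary matrix has rank 17 and Smith normal form diag(1,1,1,1,1,1,1,1,1,1,1,1,1,1,1,1,1).

Now H_k = ker ∂_k / im ∂_{k+1}, so:

  H_0: rank C_0 − rank ∂_1 = 9 − 8 = 1, and the invariant factors of ∂_1 are all 1, so H_0 ≅ Z.
  H_1: rank ker ∂_1 − rank ∂_2 = (27 − 8) − 17 = 2, and the invariant factors of ∂_2 are all 1, so H_1 ≅ Z^2.
  H_2: rank ker ∂_2 − rank ∂_3 = (18 − 17) − 0 = 1, and there is no ∂_3, so H_2 ≅ Z.

As a check, the Euler characteristic is 9 − 27 + 18 = 0, which agrees with 1 − 2 + 1 = 0.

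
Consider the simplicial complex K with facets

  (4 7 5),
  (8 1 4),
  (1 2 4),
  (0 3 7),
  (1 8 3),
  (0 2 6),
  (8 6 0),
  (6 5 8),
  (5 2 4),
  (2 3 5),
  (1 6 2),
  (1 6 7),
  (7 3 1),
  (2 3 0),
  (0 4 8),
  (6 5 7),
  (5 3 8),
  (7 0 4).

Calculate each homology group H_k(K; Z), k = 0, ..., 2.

H_0 = Z,  H_1 = Z^2,  H_2 = Z.

Fix the vertex order 0 < 1 < 2 < 3 < 4 < 5 < 6 < 7 < 8 and write every simplex with vertices in increasing order. Then dim K = 2 and the simplices of K are:

  0-simplices (9): [0], [1], [2], [3], [4], [5], [6], [7], [8]
  1-simplices (27): (27 of them)
  2-simplices (18): [0,2,3], [0,2,6], [0,3,7], [0,4,7], [0,4,8], [0,6,8], [1,2,4], [1,2,6], [1,3,7], [1,3,8], [1,4,8], [1,6,7], [2,3,5], [2,4,5], [3,5,8], [4,5,7], [5,6,7], [5,6,8]

Hence C_0 ≅ Z^9, C_1 ≅ Z^27, C_2 ≅ Z^18.

∂_1: C_1 → C_0 is given by ∂[p,q] = [q] − [p].
The 9×27 boundary matrix has rank 8 and Smith normal form diag(1,1,1,1,1,1,1,1).

Boundary ∂_2: C_2 → C_1 maps a triangle to the signed sum of its edges. For instance
  ∂[5,6,8] = [6,8] − [5,8] + [5,6],
  ∂[1,2,4] = [2,4] − [1,4] + [1,2].
The resulting 27×18 matrix has rank 17, and its Smith normal form has invariant factors (1,1,1,1,1,1,1,1,1,1,1,1,1,1,1,1,1).

Computing H_k = (kernel of ∂_k) / (image of ∂_{k+1}):

  H_0: rank C_0 − rank ∂_1 = 9 − 8 = 1, and the invariant factors of ∂_1 are all 1, so H_0 ≅ Z.
  H_1: rank ker ∂_1 − rank ∂_2 = (27 − 8) − 17 = 2, and the invariant factors of ∂_2 are all 1, so H_1 ≅ Z^2.
  H_2: rank ker ∂_2 − rank ∂_3 = (18 − 17) − 0 = 1, and there is no ∂_3, so H_2 ≅ Z.

(K is a triangulation of the torus T^2.)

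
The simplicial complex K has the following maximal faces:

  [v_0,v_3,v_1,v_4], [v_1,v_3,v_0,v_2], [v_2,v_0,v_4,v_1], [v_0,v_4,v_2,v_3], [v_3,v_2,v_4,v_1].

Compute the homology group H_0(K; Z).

H_0 ≅ Z.

Fix the vertex order v_0 < v_1 < v_2 < v_3 < v_4 and write every simplex with vertices in increasing order. Then dim K = 3 and the simplices of K are:

  0-simplices (5): [v_0], [v_1], [v_2], [v_3], [v_4]
  1-simplices (10): [v_0,v_1], [v_0,v_2], [v_0,v_3], [v_0,v_4], [v_1,v_2], [v_1,v_3], [v_1,v_4], [v_2,v_3], [v_2,v_4], [v_3,v_4]
  2-simplices (10): [v_0,v_1,v_2], [v_0,v_1,v_3], [v_0,v_1,v_4], [v_0,v_2,v_3], [v_0,v_2,v_4], [v_0,v_3,v_4], [v_1,v_2,v_3], [v_1,v_2,v_4], [v_1,v_3,v_4], [v_2,v_3,v_4]
  3-simplices (5): [v_0,v_1,v_2,v_3], [v_0,v_1,v_2,v_4], [v_0,v_1,v_3,v_4], [v_0,v_2,v_3,v_4], [v_1,v_2,v_3,v_4]

giving chain groups C_0 ≅ Z^5, C_1 ≅ Z^10, C_2 ≅ Z^10, C_3 ≅ Z^5.

The boundary map ∂_1: C_1 → C_0 is given by ∂[p,q] = [q] − [p]. For instance
  ∂[v_1,v_3] = [v_3] − [v_1].
As a 5×10 matrix over Z this has rank 4, with invariant factors (1,1,1,1).

The boundary map ∂_2: C_2 → C_1 sends each 2-simplex [p,q,r] to [q,r] − [p,r] + [p,q]. For instance
  ∂[v_1,v_3,v_4] = [v_3,v_4] − [v_1,v_4] + [v_1,v_3],
  ∂[v_0,v_1,v_4] = [v_1,v_4] − [v_0,v_4] + [v_0,v_1].
This gives a 10×10 integer matrix of rank 6; reducing to Smith normal form yields diagonal entries (1,1,1,1,1,1).

∂_3: C_3 → C_2 sends each 3-simplex σ to the alternating sum Σ_i (−1)^i (σ with its i-th vertex removed). For instance
  ∂[v_0,v_2,v_3,v_4] = [v_2,v_3,v_4] − [v_0,v_3,v_4] + [v_0,v_2,v_4] − [v_0,v_2,v_3],
  ∂[v_0,v_1,v_2,v_3] = [v_1,v_2,v_3] − [v_0,v_2,v_3] + [v_0,v_1,v_3] − [v_0,v_1,v_2].
The resulting 10×5 matrix has rank 4, and its Smith normal form has invariant factors (1,1,1,1).

Now H_k = ker ∂_k / im ∂_{k+1}, so:

  H_0: rank C_0 − rank ∂_1 = 5 − 4 = 1, and the invariant factors of ∂_1 are all 1, so H_0 ≅ Z.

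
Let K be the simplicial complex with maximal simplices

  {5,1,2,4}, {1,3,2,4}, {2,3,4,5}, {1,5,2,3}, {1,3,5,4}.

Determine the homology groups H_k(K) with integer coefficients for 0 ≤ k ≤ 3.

H_0 ≅ Z,  H_1 = 0,  H_2 = 0,  H_3 ≅ Z.

K has 5 vertices, 10 edges, 10 triangles, 5 3-simplices.
rank ∂_0 = 0, rank ∂_1 = 4 ⇒ b_0 = 5 − 0 − 4 = 1; all invariant factors of ∂_1 are 1 so no torsion. So H_0 ≅ Z.
rank ∂_1 = 4, rank ∂_2 = 6 ⇒ b_1 = 10 − 4 − 6 = 0; all invariant factors of ∂_2 are 1 so no torsion. So H_1 ≅ 0.
rank ∂_2 = 6, rank ∂_3 = 4 ⇒ b_2 = 10 − 6 − 4 = 0; all invariant factors of ∂_3 are 1 so no torsion. So H_2 ≅ 0.
rank ∂_3 = 4, rank ∂_4 = 0 ⇒ b_3 = 5 − 4 − 0 = 1. So H_3 ≅ Z.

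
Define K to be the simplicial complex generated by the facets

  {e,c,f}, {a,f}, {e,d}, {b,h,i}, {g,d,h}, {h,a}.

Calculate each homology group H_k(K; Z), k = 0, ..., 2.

Fix the vertex order a < b < c < d < e < f < g < h < i and write every simplex with vertices in increasing order. Then dim K = 2 and the simplices of K are:

  0-simplices (9): a, b, c, d, e, f, g, h, i
  1-simplices (12): af, ah, bh, bi, ce, cf, de, dg, dh, ef, gh, hi
  2-simplices (3): bhi, cef, dgh

giving chain groups C_0 ≅ Z^9, C_1 ≅ Z^12, C_2 ≅ Z^3.

∂_1: C_1 → C_0 is given by ∂[p,q] = [q] − [p]. For instance
  ∂dh = h − d.
The 9×12 boundary matrix has rank 8 and Smith normal form diag(1,1,1,1,1,1,1,1).

The boundary map ∂_2: C_2 → C_1 maps a triangle to the signed sum of its edges. For instance
  ∂cef = ef − cf + ce,
  ∂bhi = hi − bi + bh.
This gives a 12×3 integer matrix of rank 3; reducing to Smith normal form yields diagonal entries (1,1,1).

From H_k ≅ ker(∂_k) / im(∂_{k+1}) we obtain:

  H_0: rank C_0 − rank ∂_1 = 9 − 8 = 1, and the invariant factors of ∂_1 are all 1, so H_0 ≅ Z.
  H_1: rank ker ∂_1 − rank ∂_2 = (12 − 8) − 3 = 1, and the invariant factors of ∂_2 are all 1, so H_1 ≅ Z.
  H_2: rank ker ∂_2 − rank ∂_3 = (3 − 3) − 0 = 0, and there is no ∂_3, so H_2 ≅ 0.

H_0 = Z,  H_1 = Z,  H_2 = 0.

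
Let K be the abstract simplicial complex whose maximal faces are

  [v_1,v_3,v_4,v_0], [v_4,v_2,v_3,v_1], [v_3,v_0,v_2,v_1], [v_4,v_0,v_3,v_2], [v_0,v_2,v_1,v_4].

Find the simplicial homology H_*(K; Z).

We work with the vertex ordering v_0 < v_1 < v_2 < v_3 < v_4. The simplices of K, each written with vertices in increasing order, are:

  0-simplices (5): [v_0], [v_1], [v_2], [v_3], [v_4]
  1-simplices (10): [v_0,v_1], [v_0,v_2], [v_0,v_3], [v_0,v_4], [v_1,v_2], [v_1,v_3], [v_1,v_4], [v_2,v_3], [v_2,v_4], [v_3,v_4]
  2-simplices (10): [v_0,v_1,v_2], [v_0,v_1,v_3], [v_0,v_1,v_4], [v_0,v_2,v_3], [v_0,v_2,v_4], [v_0,v_3,v_4], [v_1,v_2,v_3], [v_1,v_2,v_4], [v_1,v_3,v_4], [v_2,v_3,v_4]
  3-simplices (5): [v_0,v_1,v_2,v_3], [v_0,v_1,v_2,v_4], [v_0,v_1,v_3,v_4], [v_0,v_2,v_3,v_4], [v_1,v_2,v_3,v_4]

Hence C_0 ≅ Z^5, C_1 ≅ Z^10, C_2 ≅ Z^10, C_3 ≅ Z^5.

∂_1: C_1 → C_0 sends each edge [p,q] (with p < q) to q − p.
The resulting 5×10 matrix has rank 4, and its Smith normal form has invariant factors (1,1,1,1).

The boundary map ∂_2: C_2 → C_1 sends each 2-simplex [p,q,r] to [q,r] − [p,r] + [p,q]. For instance
  ∂[v_0,v_1,v_4] = [v_1,v_4] − [v_0,v_4] + [v_0,v_1],
  ∂[v_1,v_2,v_3] = [v_2,v_3] − [v_1,v_3] + [v_1,v_2].
This gives a 10×10 integer matrix of rank 6; reducing to Smith normal form yields diagonal entries (1,1,1,1,1,1).

Boundary ∂_3: C_3 → C_2 sends each 3-simplex σ to the alternating sum Σ_i (−1)^i (σ with its i-th vertex removed). For instance
  ∂[v_0,v_1,v_2,v_3] = [v_1,v_2,v_3] − [v_0,v_2,v_3] + [v_0,v_1,v_3] − [v_0,v_1,v_2],
  ∂[v_0,v_1,v_3,v_4] = [v_1,v_3,v_4] − [v_0,v_3,v_4] + [v_0,v_1,v_4] − [v_0,v_1,v_3].
The resulting 10×5 matrix has rank 4, and its Smith normal form has invariant factors (1,1,1,1).

Now H_k = ker ∂_k / im ∂_{k+1}, so:

  H_0: rank C_0 − rank ∂_1 = 5 − 4 = 1, and the invariant factors of ∂_1 are all 1, so H_0 = Z.
  H_1: rank ker ∂_1 − rank ∂_2 = (10 − 4) − 6 = 0, and the invariant factors of ∂_2 are all 1, so H_1 = 0.
  H_2: rank ker ∂_2 − rank ∂_3 = (10 − 6) − 4 = 0, and the invariant factors of ∂_3 are all 1, so H_2 = 0.
  H_3: rank ker ∂_3 − rank ∂_4 = (5 − 4) − 0 = 1, and there is no ∂_4, so H_3 = Z.

H_0 ≅ Z,  H_1 = 0,  H_2 = 0,  H_3 ≅ Z.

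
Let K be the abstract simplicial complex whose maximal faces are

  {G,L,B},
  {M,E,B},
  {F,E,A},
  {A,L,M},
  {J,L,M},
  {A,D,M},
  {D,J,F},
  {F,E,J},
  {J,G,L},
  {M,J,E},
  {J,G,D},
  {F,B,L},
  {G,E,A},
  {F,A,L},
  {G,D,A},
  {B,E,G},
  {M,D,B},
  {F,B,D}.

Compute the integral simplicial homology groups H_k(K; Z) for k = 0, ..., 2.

K has 9 vertices, 27 edges, 18 triangles.
rank ∂_0 = 0, rank ∂_1 = 8 ⇒ b_0 = 9 − 0 − 8 = 1; all invariant factors of ∂_1 are 1 so no torsion. So H_0 = Z.
rank ∂_1 = 8, rank ∂_2 = 17 ⇒ b_1 = 27 − 8 − 17 = 2; all invariant factors of ∂_2 are 1 so no torsion. So H_1 = Z^2.
rank ∂_2 = 17, rank ∂_3 = 0 ⇒ b_2 = 18 − 17 − 0 = 1. So H_2 = Z.

H_0 ≅ Z,  H_1 ≅ Z^2,  H_2 ≅ Z.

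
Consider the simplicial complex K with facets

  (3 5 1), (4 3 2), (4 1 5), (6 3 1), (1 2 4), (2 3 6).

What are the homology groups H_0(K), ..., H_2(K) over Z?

H_0 ≅ Z,  H_1 ≅ Z,  H_2 = 0.

Take the total order 1 < 2 < 3 < 4 < 5 < 6 on the vertex set. Then K (dimension 2) consists of the simplices:

  0-simplices (6): [1], [2], [3], [4], [5], [6]
  1-simplices (12): [1,2], [1,3], [1,4], [1,5], [1,6], [2,3], [2,4], [2,6], [3,4], [3,5], [3,6], [4,5]
  2-simplices (6): [1,2,4], [1,3,5], [1,3,6], [1,4,5], [2,3,4], [2,3,6]

so the chain groups are C_0 ≅ Z^6, C_1 ≅ Z^12, C_2 ≅ Z^6.

Boundary ∂_1: C_1 → C_0 maps an edge to its endpoints' difference, ∂[p,q] = q − p.
This gives a 6×12 integer matrix of rank 5; reducing to Smith normal form yields diagonal entries (1,1,1,1,1).

The boundary map ∂_2: C_2 → C_1 sends each 2-simplex [p,q,r] to [q,r] − [p,r] + [p,q]. For instance
  ∂[1,4,5] = [4,5] − [1,5] + [1,4],
  ∂[2,3,6] = [3,6] − [2,6] + [2,3].
The 12×6 boundary matrix has rank 6 and Smith normal form diag(1,1,1,1,1,1).

Reading off H_k = ker ∂_k / im ∂_{k+1}:

  H_0: rank C_0 − rank ∂_1 = 6 − 5 = 1, and the invariant factors of ∂_1 are all 1, so H_0 = Z.
  H_1: rank ker ∂_1 − rank ∂_2 = (12 − 5) − 6 = 1, and the invariant factors of ∂_2 are all 1, so H_1 = Z.
  H_2: rank ker ∂_2 − rank ∂_3 = (6 − 6) − 0 = 0, and there is no ∂_3, so H_2 = 0.

As a check, the Euler characteristic is 6 − 12 + 6 = 0, which agrees with 1 − 1 + 0 = 0.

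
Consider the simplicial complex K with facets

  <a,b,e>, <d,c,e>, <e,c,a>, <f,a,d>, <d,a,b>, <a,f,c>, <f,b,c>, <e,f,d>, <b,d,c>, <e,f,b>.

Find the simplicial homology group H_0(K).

We work with the vertex ordering a < b < c < d < e < f. The simplices of K, each written with vertices in increasing order, are:

  0-simplices (6): a, b, c, d, e, f
  1-simplices (15): ab, ac, ad, ae, af, bc, bd, be, bf, cd, ce, cf, de, df, ef
  2-simplices (10): abd, abe, ace, acf, adf, bcd, bcf, bef, cde, def

so the chain groups are C_0 ≅ Z^6, C_1 ≅ Z^15, C_2 ≅ Z^10.

The boundary map ∂_1: C_1 → C_0 sends each edge [p,q] (with p < q) to q − p. For instance
  ∂de = e − d.
This gives a 6×15 integer matrix of rank 5; reducing to Smith normal form yields diagonal entries (1,1,1,1,1).

Boundary ∂_2: C_2 → C_1 maps a triangle to the signed sum of its edges. For instance
  ∂abe = be − ae + ab,
  ∂cde = de − ce + cd.
The 15×10 boundary matrix has rank 10 and Smith normal form diag(1,1,1,1,1,1,1,1,1,2).

Computing H_k = (kernel of ∂_k) / (image of ∂_{k+1}):

  H_0: rank C_0 − rank ∂_1 = 6 − 5 = 1, and the invariant factors of ∂_1 are all 1, so H_0 ≅ Z.

(K is a triangulation of the real projective plane RP^2.)

H_0 ≅ Z.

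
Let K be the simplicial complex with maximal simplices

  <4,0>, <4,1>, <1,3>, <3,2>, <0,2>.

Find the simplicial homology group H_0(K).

H_0 = Z.

Fix the vertex order 0 < 1 < 2 < 3 < 4 and write every simplex with vertices in increasing order. Then dim K = 1 and the simplices of K are:

  0-simplices (5): [0], [1], [2], [3], [4]
  1-simplices (5): [0,2], [0,4], [1,3], [1,4], [2,3]

so the chain groups are C_0 ≅ Z^5, C_1 ≅ Z^5.

Boundary ∂_1: C_1 → C_0 sends each edge [p,q] (with p < q) to q − p.
As a 5×5 matrix over Z this has rank 4, with invariant factors (1,1,1,1).

Reading off H_k = ker ∂_k / im ∂_{k+1}:

  H_0: rank C_0 − rank ∂_1 = 5 − 4 = 1, and the invariant factors of ∂_1 are all 1, so H_0 = Z.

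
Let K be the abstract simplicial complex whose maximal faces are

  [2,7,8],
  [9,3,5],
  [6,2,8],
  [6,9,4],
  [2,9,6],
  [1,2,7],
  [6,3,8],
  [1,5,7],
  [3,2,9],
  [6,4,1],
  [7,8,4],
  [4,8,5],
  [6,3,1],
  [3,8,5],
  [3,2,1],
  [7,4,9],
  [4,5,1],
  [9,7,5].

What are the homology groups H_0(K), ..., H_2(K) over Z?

Fix the vertex order 1 < 2 < 3 < 4 < 5 < 6 < 7 < 8 < 9 and write every simplex with vertices in increasing order. Then dim K = 2 and the simplices of K are:

  0-simplices (9): [1], [2], [3], [4], [5], [6], [7], [8], [9]
  1-simplices (27): (27 of them)
  2-simplices (18): [1,2,3], [1,2,7], [1,3,6], [1,4,5], [1,4,6], [1,5,7], [2,3,9], [2,6,8], [2,6,9], [2,7,8], [3,5,8], [3,5,9], [3,6,8], [4,5,8], [4,6,9], [4,7,8], [4,7,9], [5,7,9]

Hence C_0 ≅ Z^9, C_1 ≅ Z^27, C_2 ≅ Z^18.

Boundary ∂_1: C_1 → C_0 maps an edge to its endpoints' difference, ∂[p,q] = q − p. For instance
  ∂[1,5] = [5] − [1].
The resulting 9×27 matrix has rank 8, and its Smith normal form has invariant factors (1,1,1,1,1,1,1,1).

Boundary ∂_2: C_2 → C_1 acts by ∂[p,q,r] = [q,r] − [p,r] + [p,q]. For instance
  ∂[4,7,9] = [7,9] − [4,9] + [4,7],
  ∂[1,4,6] = [4,6] − [1,6] + [1,4].
As a 27×18 matrix over Z this has rank 18, with invariant factors (1,1,1,1,1,1,1,1,1,1,1,1,1,1,1,1,1,2).

Reading off H_k = ker ∂_k / im ∂_{k+1}:

  H_0: rank C_0 − rank ∂_1 = 9 − 8 = 1, and the invariant factors of ∂_1 are all 1, so H_0 ≅ Z.
  H_1: rank ker ∂_1 − rank ∂_2 = (27 − 8) − 18 = 1, and ∂_2 has invariant factor 2 > 1, so H_1 ≅ Z ⊕ Z/2.
  H_2: rank ker ∂_2 − rank ∂_3 = (18 − 18) − 0 = 0, and there is no ∂_3, so H_2 ≅ 0.

As a check, the Euler characteristic is 9 − 27 + 18 = 0, which agrees with 1 − 1 + 0 = 0.

H_0 = Z,  H_1 = Z ⊕ Z/2,  H_2 = 0.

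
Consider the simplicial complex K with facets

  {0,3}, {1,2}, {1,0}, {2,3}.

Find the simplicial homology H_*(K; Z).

Fix the vertex order 0 < 1 < 2 < 3 and write every simplex with vertices in increasing order. Then dim K = 1 and the simplices of K are:

  0-simplices (4): [0], [1], [2], [3]
  1-simplices (4): [0,1], [0,3], [1,2], [2,3]

giving chain groups C_0 ≅ Z^4, C_1 ≅ Z^4.

∂_1: C_1 → C_0 sends each edge [p,q] (with p < q) to q − p. For instance
  ∂[2,3] = [3] − [2].
The 4×4 boundary matrix has rank 3 and Smith normal form diag(1,1,1).

Computing H_k = (kernel of ∂_k) / (image of ∂_{k+1}):

  H_0: rank C_0 − rank ∂_1 = 4 − 3 = 1, and the invariant factors of ∂_1 are all 1, so H_0 ≅ Z.
  H_1: rank ker ∂_1 − rank ∂_2 = (4 − 3) − 0 = 1, and there is no ∂_2, so H_1 ≅ Z.

H_0 ≅ Z,  H_1 ≅ Z.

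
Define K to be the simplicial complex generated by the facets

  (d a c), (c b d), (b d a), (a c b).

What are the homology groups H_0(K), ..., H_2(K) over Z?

K has 4 vertices, 6 edges, 4 triangles.
rank ∂_0 = 0, rank ∂_1 = 3 ⇒ b_0 = 4 − 0 − 3 = 1; all invariant factors of ∂_1 are 1 so no torsion. So H_0 = Z.
rank ∂_1 = 3, rank ∂_2 = 3 ⇒ b_1 = 6 − 3 − 3 = 0; all invariant factors of ∂_2 are 1 so no torsion. So H_1 = 0.
rank ∂_2 = 3, rank ∂_3 = 0 ⇒ b_2 = 4 − 3 − 0 = 1. So H_2 = Z.

H_0 = Z,  H_1 = 0,  H_2 = Z.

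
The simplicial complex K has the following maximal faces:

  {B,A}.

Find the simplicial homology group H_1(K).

H_1 ≅ 0.

Take the total order A < B on the vertex set. Then K (dimension 1) consists of the simplices:

  0-simplices (2): A, B
  1-simplices (1): AB

Hence C_0 ≅ Z^2, C_1 ≅ Z^1.

Boundary ∂_1: C_1 → C_0 sends each edge [p,q] (with p < q) to q − p.
This gives a 2×1 integer matrix of rank 1; reducing to Smith normal form yields diagonal entries (1).

From H_k ≅ ker(∂_k) / im(∂_{k+1}) we obtain:

  H_1: rank ker ∂_1 − rank ∂_2 = (1 − 1) − 0 = 0, and there is no ∂_2, so H_1 = 0.

(K is a triangulation of the 1-simplex.)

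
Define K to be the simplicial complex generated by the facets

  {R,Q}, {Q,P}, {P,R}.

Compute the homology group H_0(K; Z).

Take the total order P < Q < R on the vertex set. Then K (dimension 1) consists of the simplices:

  0-simplices (3): P, Q, R
  1-simplices (3): PQ, PR, QR

Hence C_0 ≅ Z^3, C_1 ≅ Z^3.

Boundary ∂_1: C_1 → C_0 is given by ∂[p,q] = [q] − [p]. For instance
  ∂PQ = Q − P.
The resulting 3×3 matrix has rank 2, and its Smith normal form has invariant factors (1,1).

Now H_k = ker ∂_k / im ∂_{k+1}, so:

  H_0: rank C_0 − rank ∂_1 = 3 − 2 = 1, and the invariant factors of ∂_1 are all 1, so H_0 ≅ Z.

(K is a triangulation of the circle S^1.)

H_0 = Z.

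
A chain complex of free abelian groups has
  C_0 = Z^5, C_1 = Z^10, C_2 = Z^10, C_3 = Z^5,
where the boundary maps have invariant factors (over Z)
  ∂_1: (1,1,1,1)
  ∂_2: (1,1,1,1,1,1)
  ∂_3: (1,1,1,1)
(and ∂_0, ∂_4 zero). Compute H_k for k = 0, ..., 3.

H_0: b_0 = 5 − 0 − 4 = 1; torsion from ∂_1 factors > 1: none. So H_0 ≅ Z.
H_1: b_1 = 10 − 4 − 6 = 0; torsion from ∂_2 factors > 1: none. So H_1 ≅ 0.
H_2: b_2 = 10 − 6 − 4 = 0; torsion from ∂_3 factors > 1: none. So H_2 ≅ 0.
H_3: b_3 = 5 − 4 − 0 = 1; torsion from ∂_4 factors > 1: none. So H_3 ≅ Z.

H_0 ≅ Z,  H_1 = 0,  H_2 = 0,  H_3 ≅ Z.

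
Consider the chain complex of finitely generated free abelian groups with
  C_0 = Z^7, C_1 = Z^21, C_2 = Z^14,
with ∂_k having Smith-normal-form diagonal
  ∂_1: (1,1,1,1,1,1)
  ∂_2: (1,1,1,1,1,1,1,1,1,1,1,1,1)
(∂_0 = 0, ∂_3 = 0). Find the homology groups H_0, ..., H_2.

H_0: b_0 = 7 − 0 − 6 = 1; torsion from ∂_1 factors > 1: none. So H_0 = Z.
H_1: b_1 = 21 − 6 − 13 = 2; torsion from ∂_2 factors > 1: none. So H_1 = Z^2.
H_2: b_2 = 14 − 13 − 0 = 1; torsion from ∂_3 factors > 1: none. So H_2 = Z.

H_0 = Z,  H_1 = Z^2,  H_2 = Z.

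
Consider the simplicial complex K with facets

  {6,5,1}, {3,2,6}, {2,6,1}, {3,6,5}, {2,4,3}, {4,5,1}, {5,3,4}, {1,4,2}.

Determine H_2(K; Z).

H_2 ≅ Z.

Order the vertices as 1 < 2 < 3 < 4 < 5 < 6. Listing each simplex with vertices in this order, K has dimension 2 with simplices:

  0-simplices (6): [1], [2], [3], [4], [5], [6]
  1-simplices (12): [1,2], [1,4], [1,5], [1,6], [2,3], [2,4], [2,6], [3,4], [3,5], [3,6], [4,5], [5,6]
  2-simplices (8): [1,2,4], [1,2,6], [1,4,5], [1,5,6], [2,3,4], [2,3,6], [3,4,5], [3,5,6]

giving chain groups C_0 ≅ Z^6, C_1 ≅ Z^12, C_2 ≅ Z^8.

∂_1: C_1 → C_0 sends each edge [p,q] (with p < q) to q − p.
As a 6×12 matrix over Z this has rank 5, with invariant factors (1,1,1,1,1).

∂_2: C_2 → C_1 sends each 2-simplex [p,q,r] to [q,r] − [p,r] + [p,q]. For instance
  ∂[3,5,6] = [5,6] − [3,6] + [3,5],
  ∂[3,4,5] = [4,5] − [3,5] + [3,4].
The 12×8 boundary matrix has rank 7 and Smith normal form diag(1,1,1,1,1,1,1).

From H_k ≅ ker(∂_k) / im(∂_{k+1}) we obtain:

  H_2: rank ker ∂_2 − rank ∂_3 = (8 − 7) − 0 = 1, and there is no ∂_3, so H_2 = Z.

(K is a triangulation of the 2-sphere S^2.)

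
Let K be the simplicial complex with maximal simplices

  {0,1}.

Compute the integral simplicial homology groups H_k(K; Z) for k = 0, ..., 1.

Take the total order 0 < 1 on the vertex set. Then K (dimension 1) consists of the simplices:

  0-simplices (2): [0], [1]
  1-simplices (1): [0,1]

so the chain groups are C_0 ≅ Z^2, C_1 ≅ Z^1.

∂_1: C_1 → C_0 is given by ∂[p,q] = [q] − [p]. For instance
  ∂[0,1] = [1] − [0].
The resulting 2×1 matrix has rank 1, and its Smith normal form has invariant factors (1).

Reading off H_k = ker ∂_k / im ∂_{k+1}:

  H_0: rank C_0 − rank ∂_1 = 2 − 1 = 1, and the invariant factors of ∂_1 are all 1, so H_0 ≅ Z.
  H_1: rank ker ∂_1 − rank ∂_2 = (1 − 1) − 0 = 0, and there is no ∂_2, so H_1 ≅ 0.

H_0 = Z,  H_1 = 0.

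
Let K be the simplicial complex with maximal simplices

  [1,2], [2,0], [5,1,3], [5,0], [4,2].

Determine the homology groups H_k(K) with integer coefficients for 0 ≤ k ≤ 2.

Fix the vertex order 0 < 1 < 2 < 3 < 4 < 5 and write every simplex with vertices in increasing order. Then dim K = 2 and the simplices of K are:

  0-simplices (6): [0], [1], [2], [3], [4], [5]
  1-simplices (7): [0,2], [0,5], [1,2], [1,3], [1,5], [2,4], [3,5]
  2-simplices (1): [1,3,5]

Hence C_0 ≅ Z^6, C_1 ≅ Z^7, C_2 ≅ Z^1.

∂_1: C_1 → C_0 sends each edge [p,q] (with p < q) to q − p. For instance
  ∂[3,5] = [5] − [3].
The resulting 6×7 matrix has rank 5, and its Smith normal form has invariant factors (1,1,1,1,1).

Boundary ∂_2: C_2 → C_1 sends each 2-simplex [p,q,r] to [q,r] − [p,r] + [p,q]. For instance
  ∂[1,3,5] = [3,5] − [1,5] + [1,3].
This gives a 7×1 integer matrix of rank 1; reducing to Smith normal form yields diagonal entries (1).

Reading off H_k = ker ∂_k / im ∂_{k+1}:

  H_0: rank C_0 − rank ∂_1 = 6 − 5 = 1, and the invariant factors of ∂_1 are all 1, so H_0 ≅ Z.
  H_1: rank ker ∂_1 − rank ∂_2 = (7 − 5) − 1 = 1, and the invariant factors of ∂_2 are all 1, so H_1 ≅ Z.
  H_2: rank ker ∂_2 − rank ∂_3 = (1 − 1) − 0 = 0, and there is no ∂_3, so H_2 ≅ 0.

As a check, the Euler characteristic is 6 − 7 + 1 = 0, which agrees with 1 − 1 + 0 = 0.

H_0 ≅ Z,  H_1 ≅ Z,  H_2 = 0.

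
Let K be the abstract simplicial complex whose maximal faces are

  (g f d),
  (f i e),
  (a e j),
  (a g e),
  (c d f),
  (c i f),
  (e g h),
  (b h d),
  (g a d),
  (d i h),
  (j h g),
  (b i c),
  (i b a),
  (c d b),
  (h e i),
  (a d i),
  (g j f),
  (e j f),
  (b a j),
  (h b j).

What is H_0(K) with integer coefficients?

H_0 = Z.

K has 10 vertices, 30 edges, 20 triangles.
rank ∂_0 = 0, rank ∂_1 = 9 ⇒ b_0 = 10 − 0 − 9 = 1; all invariant factors of ∂_1 are 1 so no torsion. So H_0 ≅ Z.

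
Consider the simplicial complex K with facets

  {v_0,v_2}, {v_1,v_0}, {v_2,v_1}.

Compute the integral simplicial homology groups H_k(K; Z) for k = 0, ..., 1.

We work with the vertex ordering v_0 < v_1 < v_2. The simplices of K, each written with vertices in increasing order, are:

  0-simplices (3): [v_0], [v_1], [v_2]
  1-simplices (3): [v_0,v_1], [v_0,v_2], [v_1,v_2]

Hence C_0 ≅ Z^3, C_1 ≅ Z^3.

∂_1: C_1 → C_0 sends each edge [p,q] (with p < q) to q − p. For instance
  ∂[v_1,v_2] = [v_2] − [v_1].
The 3×3 boundary matrix has rank 2 and Smith normal form diag(1,1).

Computing H_k = (kernel of ∂_k) / (image of ∂_{k+1}):

  H_0: rank C_0 − rank ∂_1 = 3 − 2 = 1, and the invariant factors of ∂_1 are all 1, so H_0 = Z.
  H_1: rank ker ∂_1 − rank ∂_2 = (3 − 2) − 0 = 1, and there is no ∂_2, so H_1 = Z.

H_0 ≅ Z,  H_1 ≅ Z.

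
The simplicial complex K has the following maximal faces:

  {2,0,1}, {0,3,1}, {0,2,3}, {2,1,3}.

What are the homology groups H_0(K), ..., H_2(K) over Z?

Take the total order 0 < 1 < 2 < 3 on the vertex set. Then K (dimension 2) consists of the simplices:

  0-simplices (4): [0], [1], [2], [3]
  1-simplices (6): [0,1], [0,2], [0,3], [1,2], [1,3], [2,3]
  2-simplices (4): [0,1,2], [0,1,3], [0,2,3], [1,2,3]

Hence C_0 ≅ Z^4, C_1 ≅ Z^6, C_2 ≅ Z^4.

∂_1: C_1 → C_0 maps an edge to its endpoints' difference, ∂[p,q] = q − p.
The 4×6 boundary matrix has rank 3 and Smith normal form diag(1,1,1).

∂_2: C_2 → C_1 acts by ∂[p,q,r] = [q,r] − [p,r] + [p,q]. For instance
  ∂[0,1,2] = [1,2] − [0,2] + [0,1],
  ∂[0,1,3] = [1,3] − [0,3] + [0,1].
As a 6×4 matrix over Z this has rank 3, with invariant factors (1,1,1).

Reading off H_k = ker ∂_k / im ∂_{k+1}:

  H_0: rank C_0 − rank ∂_1 = 4 − 3 = 1, and the invariant factors of ∂_1 are all 1, so H_0 ≅ Z.
  H_1: rank ker ∂_1 − rank ∂_2 = (6 − 3) − 3 = 0, and the invariant factors of ∂_2 are all 1, so H_1 ≅ 0.
  H_2: rank ker ∂_2 − rank ∂_3 = (4 − 3) − 0 = 1, and there is no ∂_3, so H_2 ≅ Z.

As a check, the Euler characteristic is 4 − 6 + 4 = 2, which agrees with 1 − 0 + 1 = 2.
(K is a triangulation of the 2-sphere S^2.)

H_0 = Z,  H_1 = 0,  H_2 = Z.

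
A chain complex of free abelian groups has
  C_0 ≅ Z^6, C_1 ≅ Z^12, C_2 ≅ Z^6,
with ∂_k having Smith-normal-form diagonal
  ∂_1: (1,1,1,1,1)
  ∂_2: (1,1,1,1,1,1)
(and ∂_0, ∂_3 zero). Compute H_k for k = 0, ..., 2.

H_0: b_0 = 6 − 0 − 5 = 1; torsion from ∂_1 factors > 1: none. So H_0 ≅ Z.
H_1: b_1 = 12 − 5 − 6 = 1; torsion from ∂_2 factors > 1: none. So H_1 ≅ Z.
H_2: b_2 = 6 − 6 − 0 = 0; torsion from ∂_3 factors > 1: none. So H_2 ≅ 0.

H_0 ≅ Z,  H_1 ≅ Z,  H_2 = 0.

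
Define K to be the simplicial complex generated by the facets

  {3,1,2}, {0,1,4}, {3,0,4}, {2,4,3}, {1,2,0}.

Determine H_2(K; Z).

Order the vertices as 0 < 1 < 2 < 3 < 4. Listing each simplex with vertices in this order, K has dimension 2 with simplices:

  0-simplices (5): [0], [1], [2], [3], [4]
  1-simplices (10): [0,1], [0,2], [0,3], [0,4], [1,2], [1,3], [1,4], [2,3], [2,4], [3,4]
  2-simplices (5): [0,1,2], [0,1,4], [0,3,4], [1,2,3], [2,3,4]

so the chain groups are C_0 ≅ Z^5, C_1 ≅ Z^10, C_2 ≅ Z^5.

Boundary ∂_1: C_1 → C_0 maps an edge to its endpoints' difference, ∂[p,q] = q − p. For instance
  ∂[1,2] = [2] − [1].
The resulting 5×10 matrix has rank 4, and its Smith normal form has invariant factors (1,1,1,1).

The boundary map ∂_2: C_2 → C_1 sends each 2-simplex [p,q,r] to [q,r] − [p,r] + [p,q]. For instance
  ∂[1,2,3] = [2,3] − [1,3] + [1,2],
  ∂[2,3,4] = [3,4] − [2,4] + [2,3].
This gives a 10×5 integer matrix of rank 5; reducing to Smith normal form yields diagonal entries (1,1,1,1,1).

Computing H_k = (kernel of ∂_k) / (image of ∂_{k+1}):

  H_2: rank ker ∂_2 − rank ∂_3 = (5 − 5) − 0 = 0, and there is no ∂_3, so H_2 ≅ 0.

H_2 = 0.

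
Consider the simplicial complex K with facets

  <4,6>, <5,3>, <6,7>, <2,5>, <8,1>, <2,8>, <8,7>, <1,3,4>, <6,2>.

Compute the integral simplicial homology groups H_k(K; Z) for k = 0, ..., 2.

H_0 ≅ Z,  H_1 ≅ Z^3,  H_2 = 0.

Take the total order 1 < 2 < 3 < 4 < 5 < 6 < 7 < 8 on the vertex set. Then K (dimension 2) consists of the simplices:

  0-simplices (8): [1], [2], [3], [4], [5], [6], [7], [8]
  1-simplices (11): [1,3], [1,4], [1,8], [2,5], [2,6], [2,8], [3,4], [3,5], [4,6], [6,7], [7,8]
  2-simplices (1): [1,3,4]

Hence C_0 ≅ Z^8, C_1 ≅ Z^11, C_2 ≅ Z^1.

Boundary ∂_1: C_1 → C_0 maps an edge to its endpoints' difference, ∂[p,q] = q − p. For instance
  ∂[4,6] = [6] − [4].
The resulting 8×11 matrix has rank 7, and its Smith normal form has invariant factors (1,1,1,1,1,1,1).

Boundary ∂_2: C_2 → C_1 sends each 2-simplex [p,q,r] to [q,r] − [p,r] + [p,q]. For instance
  ∂[1,3,4] = [3,4] − [1,4] + [1,3].
As a 11×1 matrix over Z this has rank 1, with invariant factors (1).

Computing H_k = (kernel of ∂_k) / (image of ∂_{k+1}):

  H_0: rank C_0 − rank ∂_1 = 8 − 7 = 1, and the invariant factors of ∂_1 are all 1, so H_0 ≅ Z.
  H_1: rank ker ∂_1 − rank ∂_2 = (11 − 7) − 1 = 3, and the invariant factors of ∂_2 are all 1, so H_1 ≅ Z^3.
  H_2: rank ker ∂_2 − rank ∂_3 = (1 − 1) − 0 = 0, and there is no ∂_3, so H_2 ≅ 0.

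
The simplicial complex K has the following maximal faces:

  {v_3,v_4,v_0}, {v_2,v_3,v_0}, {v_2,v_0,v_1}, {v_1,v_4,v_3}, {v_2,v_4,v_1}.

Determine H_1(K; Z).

H_1 = Z.

Fix the vertex order v_0 < v_1 < v_2 < v_3 < v_4 and write every simplex with vertices in increasing order. Then dim K = 2 and the simplices of K are:

  0-simplices (5): [v_0], [v_1], [v_2], [v_3], [v_4]
  1-simplices (10): [v_0,v_1], [v_0,v_2], [v_0,v_3], [v_0,v_4], [v_1,v_2], [v_1,v_3], [v_1,v_4], [v_2,v_3], [v_2,v_4], [v_3,v_4]
  2-simplices (5): [v_0,v_1,v_2], [v_0,v_2,v_3], [v_0,v_3,v_4], [v_1,v_2,v_4], [v_1,v_3,v_4]

giving chain groups C_0 ≅ Z^5, C_1 ≅ Z^10, C_2 ≅ Z^5.

The boundary map ∂_1: C_1 → C_0 sends each edge [p,q] (with p < q) to q − p. For instance
  ∂[v_1,v_3] = [v_3] − [v_1].
The resulting 5×10 matrix has rank 4, and its Smith normal form has invariant factors (1,1,1,1).

Boundary ∂_2: C_2 → C_1 sends each 2-simplex [p,q,r] to [q,r] − [p,r] + [p,q]. For instance
  ∂[v_0,v_2,v_3] = [v_2,v_3] − [v_0,v_3] + [v_0,v_2],
  ∂[v_0,v_1,v_2] = [v_1,v_2] − [v_0,v_2] + [v_0,v_1].
The 10×5 boundary matrix has rank 5 and Smith normal form diag(1,1,1,1,1).

From H_k ≅ ker(∂_k) / im(∂_{k+1}) we obtain:

  H_1: rank ker ∂_1 − rank ∂_2 = (10 − 4) − 5 = 1, and the invariant factors of ∂_2 are all 1, so H_1 = Z.

(K is a triangulation of the Möbius band.)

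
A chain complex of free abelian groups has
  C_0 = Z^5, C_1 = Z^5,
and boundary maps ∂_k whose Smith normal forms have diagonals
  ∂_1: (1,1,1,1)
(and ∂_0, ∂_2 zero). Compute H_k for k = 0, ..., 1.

H_0: b_0 = 5 − 0 − 4 = 1; torsion from ∂_1 factors > 1: none. So H_0 ≅ Z.
H_1: b_1 = 5 − 4 − 0 = 1; torsion from ∂_2 factors > 1: none. So H_1 ≅ Z.

H_0 ≅ Z,  H_1 ≅ Z.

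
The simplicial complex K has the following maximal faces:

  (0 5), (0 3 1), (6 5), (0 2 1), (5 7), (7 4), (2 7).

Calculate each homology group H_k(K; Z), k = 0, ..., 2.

H_0 ≅ Z,  H_1 ≅ Z,  H_2 = 0.

K has 8 vertices, 10 edges, 2 triangles.
rank ∂_0 = 0, rank ∂_1 = 7 ⇒ b_0 = 8 − 0 − 7 = 1; all invariant factors of ∂_1 are 1 so no torsion. So H_0 = Z.
rank ∂_1 = 7, rank ∂_2 = 2 ⇒ b_1 = 10 − 7 − 2 = 1; all invariant factors of ∂_2 are 1 so no torsion. So H_1 = Z.
rank ∂_2 = 2, rank ∂_3 = 0 ⇒ b_2 = 2 − 2 − 0 = 0. So H_2 = 0.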